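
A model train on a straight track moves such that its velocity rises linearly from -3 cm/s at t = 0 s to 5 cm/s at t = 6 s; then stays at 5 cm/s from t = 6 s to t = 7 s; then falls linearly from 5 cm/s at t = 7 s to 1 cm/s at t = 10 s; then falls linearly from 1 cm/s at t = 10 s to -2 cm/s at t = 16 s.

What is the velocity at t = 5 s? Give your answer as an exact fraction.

11/3 cm/s

On 0–6 s the graph is linear from -3 to 5 cm/s: v(5) = -3 + (5 − -3)·(5 − 0)/(6 − 0) = 11/3 cm/s.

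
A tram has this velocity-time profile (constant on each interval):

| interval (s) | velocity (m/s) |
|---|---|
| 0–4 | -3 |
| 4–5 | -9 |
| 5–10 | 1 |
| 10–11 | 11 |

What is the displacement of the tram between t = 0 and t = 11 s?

-5 m

Net displacement equals the area under the velocity-time graph (areas below the axis count negative).
0–4 s: -3 × 4 = -12 m
4–5 s: -9 × 1 = -9 m
5–10 s: 1 × 5 = 5 m
10–11 s: 11 × 1 = 11 m
Net displacement = -5 m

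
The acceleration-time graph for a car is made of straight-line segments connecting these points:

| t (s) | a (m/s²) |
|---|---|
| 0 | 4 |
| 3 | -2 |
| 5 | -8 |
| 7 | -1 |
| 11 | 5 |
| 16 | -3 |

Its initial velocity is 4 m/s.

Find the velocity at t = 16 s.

Δv equals the area under the a-t graph; then v = v₀ + Δv.
0–3 s: ½(4 + -2)(3) = 3 m/s
3–5 s: ½(-2 + -8)(2) = -10 m/s
5–7 s: ½(-8 + -1)(2) = -9 m/s
7–11 s: ½(-1 + 5)(4) = 8 m/s
11–16 s: ½(5 + -3)(5) = 5 m/s
Δv = -3 m/s, so v(16) = 4 + (-3) = 1 m/s.

1 m/s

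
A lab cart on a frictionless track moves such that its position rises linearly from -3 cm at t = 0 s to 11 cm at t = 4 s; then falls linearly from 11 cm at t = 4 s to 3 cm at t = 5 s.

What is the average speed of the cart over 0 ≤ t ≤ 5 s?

4.4 cm/s

Average speed = (total path length)/(elapsed time); on a piecewise-linear x-t graph the path length is Σ|Δx|.
0–4 s: |Δx| = |11 − -3| = 14 cm
4–5 s: |Δx| = |3 − 11| = 8 cm
Total path = 22 cm; average speed = 22/5 = 4.4 cm/s.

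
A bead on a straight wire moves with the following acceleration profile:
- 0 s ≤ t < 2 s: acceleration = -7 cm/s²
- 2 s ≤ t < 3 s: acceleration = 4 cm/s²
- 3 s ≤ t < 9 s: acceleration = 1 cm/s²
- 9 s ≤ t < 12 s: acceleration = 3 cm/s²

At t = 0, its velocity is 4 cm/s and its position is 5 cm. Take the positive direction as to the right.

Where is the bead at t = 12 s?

-13.5 cm

On each constant-a segment, Δv = aΔt and Δx = v₀Δt + ½aΔt²; chain segment to segment.
0–2 s: v starts 4 cm/s; Δx = 4·2 + ½·-7·2² = -6 cm; v ends -10 cm/s.
2–3 s: v starts -10 cm/s; Δx = -10·1 + ½·4·1² = -8 cm; v ends -6 cm/s.
3–9 s: v starts -6 cm/s; Δx = -6·6 + ½·1·6² = -18 cm; v ends 0 cm/s.
9–12 s: v starts 0 cm/s; Δx = 0·3 + ½·3·3² = 13.5 cm; v ends 9 cm/s.
x(12) = 5 + Σ Δx = -13.5 cm.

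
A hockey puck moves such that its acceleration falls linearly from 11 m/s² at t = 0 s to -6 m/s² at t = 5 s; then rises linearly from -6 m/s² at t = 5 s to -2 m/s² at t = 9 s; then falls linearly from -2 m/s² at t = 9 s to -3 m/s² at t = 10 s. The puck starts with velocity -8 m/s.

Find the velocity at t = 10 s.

Δv equals the area under the a-t graph; then v = v₀ + Δv.
0–5 s: ½(11 + -6)(5) = 12.5 m/s
5–9 s: ½(-6 + -2)(4) = -16 m/s
9–10 s: ½(-2 + -3)(1) = -2.5 m/s
Δv = -6 m/s, so v(10) = -8 + (-6) = -14 m/s.

-14 m/s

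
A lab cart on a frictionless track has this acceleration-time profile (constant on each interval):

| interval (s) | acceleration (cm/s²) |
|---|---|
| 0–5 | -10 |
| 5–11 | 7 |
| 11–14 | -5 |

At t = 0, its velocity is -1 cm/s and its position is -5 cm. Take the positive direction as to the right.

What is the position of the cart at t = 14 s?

On each constant-a segment, Δv = aΔt and Δx = v₀Δt + ½aΔt²; chain segment to segment.
0–5 s: v starts -1 cm/s; Δx = -1·5 + ½·-10·5² = -130 cm; v ends -51 cm/s.
5–11 s: v starts -51 cm/s; Δx = -51·6 + ½·7·6² = -180 cm; v ends -9 cm/s.
11–14 s: v starts -9 cm/s; Δx = -9·3 + ½·-5·3² = -49.5 cm; v ends -24 cm/s.
x(14) = -5 + Σ Δx = -364.5 cm.

-364.5 cm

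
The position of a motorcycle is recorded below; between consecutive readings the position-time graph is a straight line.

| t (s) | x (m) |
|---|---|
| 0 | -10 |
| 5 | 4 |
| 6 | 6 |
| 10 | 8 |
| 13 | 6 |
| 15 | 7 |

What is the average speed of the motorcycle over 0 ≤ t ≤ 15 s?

1.4 m/s

Average speed = (total path length)/(elapsed time); on a piecewise-linear x-t graph the path length is Σ|Δx|.
0–5 s: |Δx| = |4 − -10| = 14 m
5–6 s: |Δx| = |6 − 4| = 2 m
6–10 s: |Δx| = |8 − 6| = 2 m
10–13 s: |Δx| = |6 − 8| = 2 m
13–15 s: |Δx| = |7 − 6| = 1 m
Total path = 21 m; average speed = 21/15 = 1.4 m/s.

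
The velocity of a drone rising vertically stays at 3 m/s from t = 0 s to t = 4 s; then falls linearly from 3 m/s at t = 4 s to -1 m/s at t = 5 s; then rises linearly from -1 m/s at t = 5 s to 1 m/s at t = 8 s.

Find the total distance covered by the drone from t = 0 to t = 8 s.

Total distance travelled is ∫|v| dt — sum the magnitudes of each area piece.
0–4 s: |3| × 4 = 12 m
4–5 s: v = 0 at t = 4.75 s; triangle areas 1.125 + 0.125 = 1.25 m
5–8 s: v = 0 at t = 6.5 s; triangle areas 0.75 + 0.75 = 1.5 m
Total distance = 14.75 m

14.75 m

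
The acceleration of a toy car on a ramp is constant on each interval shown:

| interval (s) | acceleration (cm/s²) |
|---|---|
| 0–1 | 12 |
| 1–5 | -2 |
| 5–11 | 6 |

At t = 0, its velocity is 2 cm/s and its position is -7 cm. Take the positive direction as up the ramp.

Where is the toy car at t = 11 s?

185 cm

On each constant-a segment, Δv = aΔt and Δx = v₀Δt + ½aΔt²; chain segment to segment.
0–1 s: v starts 2 cm/s; Δx = 2·1 + ½·12·1² = 8 cm; v ends 14 cm/s.
1–5 s: v starts 14 cm/s; Δx = 14·4 + ½·-2·4² = 40 cm; v ends 6 cm/s.
5–11 s: v starts 6 cm/s; Δx = 6·6 + ½·6·6² = 144 cm; v ends 42 cm/s.
x(11) = -7 + Σ Δx = 185 cm.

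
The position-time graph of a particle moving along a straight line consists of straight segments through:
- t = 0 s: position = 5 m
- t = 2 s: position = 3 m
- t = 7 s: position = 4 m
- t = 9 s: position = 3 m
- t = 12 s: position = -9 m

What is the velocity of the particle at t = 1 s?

-1 m/s

Velocity is the slope of the x-t graph on 0–2 s: (3 − 5)/(2 − 0) = -1 m/s.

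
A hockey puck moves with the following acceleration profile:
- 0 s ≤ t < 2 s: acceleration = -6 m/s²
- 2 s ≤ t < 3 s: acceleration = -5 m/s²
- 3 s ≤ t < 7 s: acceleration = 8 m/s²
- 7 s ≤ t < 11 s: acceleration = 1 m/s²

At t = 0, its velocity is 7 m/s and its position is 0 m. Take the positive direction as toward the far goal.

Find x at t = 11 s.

On each constant-a segment, Δv = aΔt and Δx = v₀Δt + ½aΔt²; chain segment to segment.
0–2 s: v starts 7 m/s; Δx = 7·2 + ½·-6·2² = 2 m; v ends -5 m/s.
2–3 s: v starts -5 m/s; Δx = -5·1 + ½·-5·1² = -7.5 m; v ends -10 m/s.
3–7 s: v starts -10 m/s; Δx = -10·4 + ½·8·4² = 24 m; v ends 22 m/s.
7–11 s: v starts 22 m/s; Δx = 22·4 + ½·1·4² = 96 m; v ends 26 m/s.
x(11) = 0 + Σ Δx = 114.5 m.

114.5 m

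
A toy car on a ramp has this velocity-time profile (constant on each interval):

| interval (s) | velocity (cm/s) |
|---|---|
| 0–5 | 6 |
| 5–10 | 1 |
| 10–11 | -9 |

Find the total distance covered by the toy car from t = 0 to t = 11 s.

44 cm

Total distance travelled is ∫|v| dt — sum the magnitudes of each area piece.
0–5 s: |6| × 5 = 30 cm
5–10 s: |1| × 5 = 5 cm
10–11 s: |-9| × 1 = 9 cm
Total distance = 44 cm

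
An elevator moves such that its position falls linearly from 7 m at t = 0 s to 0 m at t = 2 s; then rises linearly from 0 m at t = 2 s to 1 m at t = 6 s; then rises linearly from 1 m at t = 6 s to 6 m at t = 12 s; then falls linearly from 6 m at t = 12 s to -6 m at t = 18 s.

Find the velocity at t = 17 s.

-2 m/s

Velocity is the slope of the x-t graph on 12–18 s: (-6 − 6)/(18 − 12) = -2 m/s.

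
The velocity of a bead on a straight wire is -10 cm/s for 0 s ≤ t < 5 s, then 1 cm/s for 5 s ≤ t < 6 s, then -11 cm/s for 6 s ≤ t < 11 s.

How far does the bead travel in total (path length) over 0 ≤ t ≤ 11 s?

106 cm

Distance (not displacement) is the total path length: add the absolute areas under v-t.
0–5 s: |-10| × 5 = 50 cm
5–6 s: |1| × 1 = 1 cm
6–11 s: |-11| × 5 = 55 cm
Total distance = 106 cm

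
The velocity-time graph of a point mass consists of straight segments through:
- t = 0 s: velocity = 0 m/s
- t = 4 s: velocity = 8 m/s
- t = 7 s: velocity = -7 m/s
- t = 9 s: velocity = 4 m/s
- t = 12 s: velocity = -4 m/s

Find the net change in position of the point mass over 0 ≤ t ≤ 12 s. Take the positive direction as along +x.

Net displacement equals the area under the velocity-time graph (areas below the axis count negative).
0–4 s: ½(0 + 8)(4) = 16 m
4–7 s: ½(8 + -7)(3) = 1.5 m
7–9 s: ½(-7 + 4)(2) = -3 m
9–12 s: ½(4 + -4)(3) = 0 m
Net displacement = 14.5 m

14.5 m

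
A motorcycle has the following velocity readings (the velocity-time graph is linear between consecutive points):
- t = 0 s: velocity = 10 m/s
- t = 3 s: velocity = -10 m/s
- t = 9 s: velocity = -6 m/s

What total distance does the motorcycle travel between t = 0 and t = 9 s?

Total distance travelled is ∫|v| dt — sum the magnitudes of each area piece.
0–3 s: v = 0 at t = 1.5 s; triangle areas 7.5 + 7.5 = 15 m
3–9 s: |½(-10 + -6)(6)| = 48 m
Total distance = 63 m

63 m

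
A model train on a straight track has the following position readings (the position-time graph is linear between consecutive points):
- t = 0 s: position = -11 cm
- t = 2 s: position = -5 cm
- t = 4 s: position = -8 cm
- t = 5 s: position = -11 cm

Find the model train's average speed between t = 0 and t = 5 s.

Average speed = (total path length)/(elapsed time); on a piecewise-linear x-t graph the path length is Σ|Δx|.
0–2 s: |Δx| = |-5 − -11| = 6 cm
2–4 s: |Δx| = |-8 − -5| = 3 cm
4–5 s: |Δx| = |-11 − -8| = 3 cm
Total path = 12 cm; average speed = 12/5 = 2.4 cm/s.

2.4 cm/s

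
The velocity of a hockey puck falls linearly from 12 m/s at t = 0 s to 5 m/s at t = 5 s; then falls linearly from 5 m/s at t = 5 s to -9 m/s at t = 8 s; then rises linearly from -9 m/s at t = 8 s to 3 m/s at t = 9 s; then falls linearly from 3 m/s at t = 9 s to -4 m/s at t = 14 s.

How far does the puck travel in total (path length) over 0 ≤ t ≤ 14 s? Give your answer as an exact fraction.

1863/28 m

Total distance travelled is ∫|v| dt — sum the magnitudes of each area piece.
0–5 s: |½(12 + 5)(5)| = 42.5 m
5–8 s: v = 0 at t = 85/14 s; triangle areas 75/28 + 243/28 = 159/14 m
8–9 s: v = 0 at t = 8.75 s; triangle areas 3.375 + 0.375 = 3.75 m
9–14 s: v = 0 at t = 78/7 s; triangle areas 45/14 + 40/7 = 125/14 m
Total distance = 1863/28 m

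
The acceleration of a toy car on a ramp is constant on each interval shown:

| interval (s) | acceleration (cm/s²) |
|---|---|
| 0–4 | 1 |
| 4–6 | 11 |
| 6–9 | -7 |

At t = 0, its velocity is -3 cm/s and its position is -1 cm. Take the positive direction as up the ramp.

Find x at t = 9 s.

On each constant-a segment, Δv = aΔt and Δx = v₀Δt + ½aΔt²; chain segment to segment.
0–4 s: v starts -3 cm/s; Δx = -3·4 + ½·1·4² = -4 cm; v ends 1 cm/s.
4–6 s: v starts 1 cm/s; Δx = 1·2 + ½·11·2² = 24 cm; v ends 23 cm/s.
6–9 s: v starts 23 cm/s; Δx = 23·3 + ½·-7·3² = 37.5 cm; v ends 2 cm/s.
x(9) = -1 + Σ Δx = 56.5 cm.

56.5 cm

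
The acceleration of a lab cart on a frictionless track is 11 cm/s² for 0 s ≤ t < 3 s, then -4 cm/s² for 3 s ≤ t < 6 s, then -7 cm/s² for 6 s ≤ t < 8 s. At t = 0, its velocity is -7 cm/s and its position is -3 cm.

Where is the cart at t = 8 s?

99.5 cm

On each constant-a segment, Δv = aΔt and Δx = v₀Δt + ½aΔt²; chain segment to segment.
0–3 s: v starts -7 cm/s; Δx = -7·3 + ½·11·3² = 28.5 cm; v ends 26 cm/s.
3–6 s: v starts 26 cm/s; Δx = 26·3 + ½·-4·3² = 60 cm; v ends 14 cm/s.
6–8 s: v starts 14 cm/s; Δx = 14·2 + ½·-7·2² = 14 cm; v ends 0 cm/s.
x(8) = -3 + Σ Δx = 99.5 cm.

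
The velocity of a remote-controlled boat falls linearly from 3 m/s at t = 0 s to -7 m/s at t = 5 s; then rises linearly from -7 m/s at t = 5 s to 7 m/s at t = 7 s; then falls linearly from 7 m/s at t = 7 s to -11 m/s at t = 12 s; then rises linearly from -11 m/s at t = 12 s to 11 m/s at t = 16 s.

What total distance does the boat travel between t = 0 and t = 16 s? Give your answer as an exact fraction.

604/9 m

Total distance travelled is ∫|v| dt — sum the magnitudes of each area piece.
0–5 s: v = 0 at t = 1.5 s; triangle areas 2.25 + 12.25 = 14.5 m
5–7 s: v = 0 at t = 6 s; triangle areas 3.5 + 3.5 = 7 m
7–12 s: v = 0 at t = 161/18 s; triangle areas 245/36 + 605/36 = 425/18 m
12–16 s: v = 0 at t = 14 s; triangle areas 11 + 11 = 22 m
Total distance = 604/9 m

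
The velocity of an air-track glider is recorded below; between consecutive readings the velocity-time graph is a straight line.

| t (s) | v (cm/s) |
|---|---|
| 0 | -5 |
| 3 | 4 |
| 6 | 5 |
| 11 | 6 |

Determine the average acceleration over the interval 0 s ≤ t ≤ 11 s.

Average acceleration = Δv/Δt = (6 − -5)/(11 − 0) = 1 cm/s².

1 cm/s²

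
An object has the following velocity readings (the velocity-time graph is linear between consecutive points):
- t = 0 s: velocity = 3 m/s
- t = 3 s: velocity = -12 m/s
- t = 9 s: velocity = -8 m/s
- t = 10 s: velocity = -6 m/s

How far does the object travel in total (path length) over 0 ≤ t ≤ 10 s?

Total distance travelled is ∫|v| dt — sum the magnitudes of each area piece.
0–3 s: v = 0 at t = 0.6 s; triangle areas 0.9 + 14.4 = 15.3 m
3–9 s: |½(-12 + -8)(6)| = 60 m
9–10 s: |½(-8 + -6)(1)| = 7 m
Total distance = 82.3 m

82.3 m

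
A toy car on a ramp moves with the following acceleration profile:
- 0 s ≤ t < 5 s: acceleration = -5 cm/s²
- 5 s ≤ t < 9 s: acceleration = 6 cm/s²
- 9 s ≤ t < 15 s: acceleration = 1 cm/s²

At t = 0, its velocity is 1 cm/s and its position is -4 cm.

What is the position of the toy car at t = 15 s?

On each constant-a segment, Δv = aΔt and Δx = v₀Δt + ½aΔt²; chain segment to segment.
0–5 s: v starts 1 cm/s; Δx = 1·5 + ½·-5·5² = -57.5 cm; v ends -24 cm/s.
5–9 s: v starts -24 cm/s; Δx = -24·4 + ½·6·4² = -48 cm; v ends 0 cm/s.
9–15 s: v starts 0 cm/s; Δx = 0·6 + ½·1·6² = 18 cm; v ends 6 cm/s.
x(15) = -4 + Σ Δx = -91.5 cm.

-91.5 cm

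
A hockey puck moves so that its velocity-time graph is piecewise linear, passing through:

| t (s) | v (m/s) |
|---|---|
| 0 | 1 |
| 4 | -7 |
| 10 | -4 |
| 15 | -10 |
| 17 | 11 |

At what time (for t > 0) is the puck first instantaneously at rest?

v changes sign on 0–4 s (from 1 to -7); the graph is linear there, so v = 0 at t = 0 + (-1)·(4 − 0)/(-7 − 1) = 0.5 s.

t = 0.5 s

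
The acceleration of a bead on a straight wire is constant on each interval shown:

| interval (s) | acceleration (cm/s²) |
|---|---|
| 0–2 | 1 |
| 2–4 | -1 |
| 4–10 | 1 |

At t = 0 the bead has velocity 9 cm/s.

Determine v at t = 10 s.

Δv equals the area under the a-t graph; then v = v₀ + Δv.
0–2 s: 1 × 2 = 2 cm/s
2–4 s: -1 × 2 = -2 cm/s
4–10 s: 1 × 6 = 6 cm/s
Δv = 6 cm/s, so v(10) = 9 + (6) = 15 cm/s.

15 cm/s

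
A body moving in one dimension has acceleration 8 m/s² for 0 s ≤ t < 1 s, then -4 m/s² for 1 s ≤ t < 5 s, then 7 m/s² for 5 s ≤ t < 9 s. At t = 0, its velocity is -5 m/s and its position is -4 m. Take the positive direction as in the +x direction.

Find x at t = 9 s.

-21 m

On each constant-a segment, Δv = aΔt and Δx = v₀Δt + ½aΔt²; chain segment to segment.
0–1 s: v starts -5 m/s; Δx = -5·1 + ½·8·1² = -1 m; v ends 3 m/s.
1–5 s: v starts 3 m/s; Δx = 3·4 + ½·-4·4² = -20 m; v ends -13 m/s.
5–9 s: v starts -13 m/s; Δx = -13·4 + ½·7·4² = 4 m; v ends 15 m/s.
x(9) = -4 + Σ Δx = -21 m.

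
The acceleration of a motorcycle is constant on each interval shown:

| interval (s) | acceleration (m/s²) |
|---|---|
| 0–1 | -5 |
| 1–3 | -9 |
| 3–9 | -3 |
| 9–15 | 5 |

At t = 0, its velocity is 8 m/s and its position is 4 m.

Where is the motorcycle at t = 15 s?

On each constant-a segment, Δv = aΔt and Δx = v₀Δt + ½aΔt²; chain segment to segment.
0–1 s: v starts 8 m/s; Δx = 8·1 + ½·-5·1² = 5.5 m; v ends 3 m/s.
1–3 s: v starts 3 m/s; Δx = 3·2 + ½·-9·2² = -12 m; v ends -15 m/s.
3–9 s: v starts -15 m/s; Δx = -15·6 + ½·-3·6² = -144 m; v ends -33 m/s.
9–15 s: v starts -33 m/s; Δx = -33·6 + ½·5·6² = -108 m; v ends -3 m/s.
x(15) = 4 + Σ Δx = -254.5 m.

-254.5 m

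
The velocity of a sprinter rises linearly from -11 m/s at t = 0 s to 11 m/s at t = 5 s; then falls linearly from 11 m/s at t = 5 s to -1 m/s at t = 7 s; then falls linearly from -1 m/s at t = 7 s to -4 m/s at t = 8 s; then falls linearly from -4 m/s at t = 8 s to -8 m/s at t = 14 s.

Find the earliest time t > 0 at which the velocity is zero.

v changes sign on 0–5 s (from -11 to 11); the graph is linear there, so v = 0 at t = 0 + (11)·(5 − 0)/(11 − -11) = 2.5 s.

t = 2.5 s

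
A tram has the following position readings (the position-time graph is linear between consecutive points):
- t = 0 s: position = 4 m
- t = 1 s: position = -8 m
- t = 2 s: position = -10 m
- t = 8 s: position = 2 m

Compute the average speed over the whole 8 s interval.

Average speed = (total path length)/(elapsed time); on a piecewise-linear x-t graph the path length is Σ|Δx|.
0–1 s: |Δx| = |-8 − 4| = 12 m
1–2 s: |Δx| = |-10 − -8| = 2 m
2–8 s: |Δx| = |2 − -10| = 12 m
Total path = 26 m; average speed = 26/8 = 3.25 m/s.

3.25 m/s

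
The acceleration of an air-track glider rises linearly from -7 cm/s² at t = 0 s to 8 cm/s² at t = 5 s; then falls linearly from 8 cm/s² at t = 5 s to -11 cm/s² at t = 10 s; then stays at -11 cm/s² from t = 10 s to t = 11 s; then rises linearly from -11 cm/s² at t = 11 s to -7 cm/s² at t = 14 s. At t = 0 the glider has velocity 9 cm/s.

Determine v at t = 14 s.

-34 cm/s

Δv equals the area under the a-t graph; then v = v₀ + Δv.
0–5 s: ½(-7 + 8)(5) = 2.5 cm/s
5–10 s: ½(8 + -11)(5) = -7.5 cm/s
10–11 s: -11 × 1 = -11 cm/s
11–14 s: ½(-11 + -7)(3) = -27 cm/s
Δv = -43 cm/s, so v(14) = 9 + (-43) = -34 cm/s.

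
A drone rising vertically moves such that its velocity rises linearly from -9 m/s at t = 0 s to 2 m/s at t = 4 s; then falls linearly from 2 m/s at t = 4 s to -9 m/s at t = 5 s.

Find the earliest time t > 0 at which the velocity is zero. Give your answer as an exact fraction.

v changes sign on 0–4 s (from -9 to 2); the graph is linear there, so v = 0 at t = 0 + (9)·(4 − 0)/(2 − -9) = 36/11 s.

t = 36/11 s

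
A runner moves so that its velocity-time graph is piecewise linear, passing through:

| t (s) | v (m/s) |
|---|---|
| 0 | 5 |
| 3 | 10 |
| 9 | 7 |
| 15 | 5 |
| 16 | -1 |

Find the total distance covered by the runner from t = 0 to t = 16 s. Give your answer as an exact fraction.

Distance (not displacement) is the total path length: add the absolute areas under v-t.
0–3 s: |½(5 + 10)(3)| = 22.5 m
3–9 s: |½(10 + 7)(6)| = 51 m
9–15 s: |½(7 + 5)(6)| = 36 m
15–16 s: v = 0 at t = 95/6 s; triangle areas 25/12 + 1/12 = 13/6 m
Total distance = 335/3 m

335/3 m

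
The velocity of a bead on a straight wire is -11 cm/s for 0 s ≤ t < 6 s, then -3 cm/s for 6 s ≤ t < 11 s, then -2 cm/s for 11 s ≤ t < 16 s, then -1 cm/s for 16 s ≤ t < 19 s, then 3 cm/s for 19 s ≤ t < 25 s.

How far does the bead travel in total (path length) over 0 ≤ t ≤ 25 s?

Distance (not displacement) is the total path length: add the absolute areas under v-t.
0–6 s: |-11| × 6 = 66 cm
6–11 s: |-3| × 5 = 15 cm
11–16 s: |-2| × 5 = 10 cm
16–19 s: |-1| × 3 = 3 cm
19–25 s: |3| × 6 = 18 cm
Total distance = 112 cm

112 cm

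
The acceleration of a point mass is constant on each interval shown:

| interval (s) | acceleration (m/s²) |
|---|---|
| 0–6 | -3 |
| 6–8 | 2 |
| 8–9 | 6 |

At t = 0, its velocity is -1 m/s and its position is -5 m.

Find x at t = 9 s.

-111 m

On each constant-a segment, Δv = aΔt and Δx = v₀Δt + ½aΔt²; chain segment to segment.
0–6 s: v starts -1 m/s; Δx = -1·6 + ½·-3·6² = -60 m; v ends -19 m/s.
6–8 s: v starts -19 m/s; Δx = -19·2 + ½·2·2² = -34 m; v ends -15 m/s.
8–9 s: v starts -15 m/s; Δx = -15·1 + ½·6·1² = -12 m; v ends -9 m/s.
x(9) = -5 + Σ Δx = -111 m.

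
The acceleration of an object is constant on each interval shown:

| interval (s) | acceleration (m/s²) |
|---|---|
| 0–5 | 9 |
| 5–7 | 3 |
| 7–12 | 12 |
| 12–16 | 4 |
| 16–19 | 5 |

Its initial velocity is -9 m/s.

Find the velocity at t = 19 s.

133 m/s

Δv equals the area under the a-t graph; then v = v₀ + Δv.
0–5 s: 9 × 5 = 45 m/s
5–7 s: 3 × 2 = 6 m/s
7–12 s: 12 × 5 = 60 m/s
12–16 s: 4 × 4 = 16 m/s
16–19 s: 5 × 3 = 15 m/s
Δv = 142 m/s, so v(19) = -9 + (142) = 133 m/s.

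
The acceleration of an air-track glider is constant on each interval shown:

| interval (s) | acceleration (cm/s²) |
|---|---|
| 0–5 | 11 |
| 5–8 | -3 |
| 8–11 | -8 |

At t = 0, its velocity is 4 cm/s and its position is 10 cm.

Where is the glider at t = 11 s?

445 cm

On each constant-a segment, Δv = aΔt and Δx = v₀Δt + ½aΔt²; chain segment to segment.
0–5 s: v starts 4 cm/s; Δx = 4·5 + ½·11·5² = 157.5 cm; v ends 59 cm/s.
5–8 s: v starts 59 cm/s; Δx = 59·3 + ½·-3·3² = 163.5 cm; v ends 50 cm/s.
8–11 s: v starts 50 cm/s; Δx = 50·3 + ½·-8·3² = 114 cm; v ends 26 cm/s.
x(11) = 10 + Σ Δx = 445 cm.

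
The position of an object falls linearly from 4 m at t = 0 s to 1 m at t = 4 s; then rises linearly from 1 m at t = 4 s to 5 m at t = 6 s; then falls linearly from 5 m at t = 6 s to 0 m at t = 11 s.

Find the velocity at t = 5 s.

Velocity is the slope of the x-t graph on 4–6 s: (5 − 1)/(6 − 4) = 2 m/s.

2 m/s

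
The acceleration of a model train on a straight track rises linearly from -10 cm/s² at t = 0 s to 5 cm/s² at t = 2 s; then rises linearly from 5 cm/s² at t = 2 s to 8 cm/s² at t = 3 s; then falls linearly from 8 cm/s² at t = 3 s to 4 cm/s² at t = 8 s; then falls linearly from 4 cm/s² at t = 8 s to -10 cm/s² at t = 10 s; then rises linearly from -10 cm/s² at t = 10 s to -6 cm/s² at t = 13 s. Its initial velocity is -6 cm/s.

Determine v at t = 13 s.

-4.5 cm/s

Δv equals the area under the a-t graph; then v = v₀ + Δv.
0–2 s: ½(-10 + 5)(2) = -5 cm/s
2–3 s: ½(5 + 8)(1) = 6.5 cm/s
3–8 s: ½(8 + 4)(5) = 30 cm/s
8–10 s: ½(4 + -10)(2) = -6 cm/s
10–13 s: ½(-10 + -6)(3) = -24 cm/s
Δv = 1.5 cm/s, so v(13) = -6 + (1.5) = -4.5 cm/s.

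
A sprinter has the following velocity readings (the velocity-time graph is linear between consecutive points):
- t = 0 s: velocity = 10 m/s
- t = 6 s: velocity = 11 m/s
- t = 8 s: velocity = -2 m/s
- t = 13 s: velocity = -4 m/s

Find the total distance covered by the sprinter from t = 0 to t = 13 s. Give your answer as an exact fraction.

1139/13 m

Total distance travelled is ∫|v| dt — sum the magnitudes of each area piece.
0–6 s: |½(10 + 11)(6)| = 63 m
6–8 s: v = 0 at t = 100/13 s; triangle areas 121/13 + 4/13 = 125/13 m
8–13 s: |½(-2 + -4)(5)| = 15 m
Total distance = 1139/13 m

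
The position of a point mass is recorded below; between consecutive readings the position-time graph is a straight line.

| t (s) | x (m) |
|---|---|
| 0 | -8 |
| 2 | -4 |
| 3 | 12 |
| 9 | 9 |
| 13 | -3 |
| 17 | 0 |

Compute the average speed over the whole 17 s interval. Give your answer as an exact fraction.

Average speed = (total path length)/(elapsed time); on a piecewise-linear x-t graph the path length is Σ|Δx|.
0–2 s: |Δx| = |-4 − -8| = 4 m
2–3 s: |Δx| = |12 − -4| = 16 m
3–9 s: |Δx| = |9 − 12| = 3 m
9–13 s: |Δx| = |-3 − 9| = 12 m
13–17 s: |Δx| = |0 − -3| = 3 m
Total path = 38 m; average speed = 38/17 = 38/17 m/s.

38/17 m/s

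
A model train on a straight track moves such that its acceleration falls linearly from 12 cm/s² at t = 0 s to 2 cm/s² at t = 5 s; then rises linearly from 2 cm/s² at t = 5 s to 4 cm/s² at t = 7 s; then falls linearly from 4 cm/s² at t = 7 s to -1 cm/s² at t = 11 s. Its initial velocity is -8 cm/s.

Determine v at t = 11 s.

39 cm/s

Δv equals the area under the a-t graph; then v = v₀ + Δv.
0–5 s: ½(12 + 2)(5) = 35 cm/s
5–7 s: ½(2 + 4)(2) = 6 cm/s
7–11 s: ½(4 + -1)(4) = 6 cm/s
Δv = 47 cm/s, so v(11) = -8 + (47) = 39 cm/s.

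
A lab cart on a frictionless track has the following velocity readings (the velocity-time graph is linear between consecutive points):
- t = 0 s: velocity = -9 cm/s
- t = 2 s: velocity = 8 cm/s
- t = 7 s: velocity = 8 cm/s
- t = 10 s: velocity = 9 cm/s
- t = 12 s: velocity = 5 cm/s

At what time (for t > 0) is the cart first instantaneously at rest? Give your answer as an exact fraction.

t = 18/17 s

v changes sign on 0–2 s (from -9 to 8); the graph is linear there, so v = 0 at t = 0 + (9)·(2 − 0)/(8 − -9) = 18/17 s.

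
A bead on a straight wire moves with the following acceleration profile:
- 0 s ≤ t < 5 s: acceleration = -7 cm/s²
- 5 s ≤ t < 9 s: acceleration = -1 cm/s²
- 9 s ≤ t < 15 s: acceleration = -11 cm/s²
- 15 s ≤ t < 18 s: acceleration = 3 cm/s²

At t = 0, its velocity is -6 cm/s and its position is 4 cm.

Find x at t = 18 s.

On each constant-a segment, Δv = aΔt and Δx = v₀Δt + ½aΔt²; chain segment to segment.
0–5 s: v starts -6 cm/s; Δx = -6·5 + ½·-7·5² = -117.5 cm; v ends -41 cm/s.
5–9 s: v starts -41 cm/s; Δx = -41·4 + ½·-1·4² = -172 cm; v ends -45 cm/s.
9–15 s: v starts -45 cm/s; Δx = -45·6 + ½·-11·6² = -468 cm; v ends -111 cm/s.
15–18 s: v starts -111 cm/s; Δx = -111·3 + ½·3·3² = -319.5 cm; v ends -102 cm/s.
x(18) = 4 + Σ Δx = -1073 cm.

-1073 cm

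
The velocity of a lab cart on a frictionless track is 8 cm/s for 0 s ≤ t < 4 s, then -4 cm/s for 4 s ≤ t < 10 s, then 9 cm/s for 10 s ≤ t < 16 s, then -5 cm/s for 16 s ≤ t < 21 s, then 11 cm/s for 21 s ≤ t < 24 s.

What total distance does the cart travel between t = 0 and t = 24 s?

168 cm

Total distance travelled is ∫|v| dt — sum the magnitudes of each area piece.
0–4 s: |8| × 4 = 32 cm
4–10 s: |-4| × 6 = 24 cm
10–16 s: |9| × 6 = 54 cm
16–21 s: |-5| × 5 = 25 cm
21–24 s: |11| × 3 = 33 cm
Total distance = 168 cm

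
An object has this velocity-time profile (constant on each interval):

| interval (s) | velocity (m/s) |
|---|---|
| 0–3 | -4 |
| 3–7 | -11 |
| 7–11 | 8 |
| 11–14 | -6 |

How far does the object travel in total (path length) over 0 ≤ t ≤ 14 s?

106 m

Distance (not displacement) is the total path length: add the absolute areas under v-t.
0–3 s: |-4| × 3 = 12 m
3–7 s: |-11| × 4 = 44 m
7–11 s: |8| × 4 = 32 m
11–14 s: |-6| × 3 = 18 m
Total distance = 106 m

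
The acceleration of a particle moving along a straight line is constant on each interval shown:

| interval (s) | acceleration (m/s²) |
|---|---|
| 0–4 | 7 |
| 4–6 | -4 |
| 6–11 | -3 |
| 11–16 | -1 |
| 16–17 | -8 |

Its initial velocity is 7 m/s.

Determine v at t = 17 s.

Δv equals the area under the a-t graph; then v = v₀ + Δv.
0–4 s: 7 × 4 = 28 m/s
4–6 s: -4 × 2 = -8 m/s
6–11 s: -3 × 5 = -15 m/s
11–16 s: -1 × 5 = -5 m/s
16–17 s: -8 × 1 = -8 m/s
Δv = -8 m/s, so v(17) = 7 + (-8) = -1 m/s.

-1 m/s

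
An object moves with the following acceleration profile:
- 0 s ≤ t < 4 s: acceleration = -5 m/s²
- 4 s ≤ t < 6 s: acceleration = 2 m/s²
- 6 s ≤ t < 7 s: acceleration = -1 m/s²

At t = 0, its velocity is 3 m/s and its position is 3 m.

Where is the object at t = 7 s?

-68.5 m

On each constant-a segment, Δv = aΔt and Δx = v₀Δt + ½aΔt²; chain segment to segment.
0–4 s: v starts 3 m/s; Δx = 3·4 + ½·-5·4² = -28 m; v ends -17 m/s.
4–6 s: v starts -17 m/s; Δx = -17·2 + ½·2·2² = -30 m; v ends -13 m/s.
6–7 s: v starts -13 m/s; Δx = -13·1 + ½·-1·1² = -13.5 m; v ends -14 m/s.
x(7) = 3 + Σ Δx = -68.5 m.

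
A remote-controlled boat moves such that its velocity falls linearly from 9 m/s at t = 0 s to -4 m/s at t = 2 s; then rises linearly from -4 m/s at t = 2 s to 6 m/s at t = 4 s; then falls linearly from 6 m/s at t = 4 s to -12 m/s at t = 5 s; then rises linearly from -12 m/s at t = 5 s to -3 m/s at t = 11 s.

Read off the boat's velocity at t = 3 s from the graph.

On 2–4 s the graph is linear from -4 to 6 m/s: v(3) = -4 + (6 − -4)·(3 − 2)/(4 − 2) = 1 m/s.

1 m/s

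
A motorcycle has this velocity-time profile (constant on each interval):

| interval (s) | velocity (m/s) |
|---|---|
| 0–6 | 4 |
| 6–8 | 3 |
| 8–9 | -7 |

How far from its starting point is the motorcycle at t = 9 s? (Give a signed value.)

Net displacement equals the area under the velocity-time graph (areas below the axis count negative).
0–6 s: 4 × 6 = 24 m
6–8 s: 3 × 2 = 6 m
8–9 s: -7 × 1 = -7 m
Net displacement = 23 m

23 m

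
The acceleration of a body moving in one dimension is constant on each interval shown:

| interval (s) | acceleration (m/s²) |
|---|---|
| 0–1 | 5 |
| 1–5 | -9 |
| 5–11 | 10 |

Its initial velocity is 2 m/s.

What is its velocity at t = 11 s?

Δv equals the area under the a-t graph; then v = v₀ + Δv.
0–1 s: 5 × 1 = 5 m/s
1–5 s: -9 × 4 = -36 m/s
5–11 s: 10 × 6 = 60 m/s
Δv = 29 m/s, so v(11) = 2 + (29) = 31 m/s.

31 m/s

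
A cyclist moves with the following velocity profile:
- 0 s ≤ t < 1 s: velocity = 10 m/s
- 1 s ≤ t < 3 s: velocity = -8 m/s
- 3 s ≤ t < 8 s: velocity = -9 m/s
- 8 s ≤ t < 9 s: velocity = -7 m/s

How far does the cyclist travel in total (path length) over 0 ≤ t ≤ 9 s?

78 m

Total distance travelled is ∫|v| dt — sum the magnitudes of each area piece.
0–1 s: |10| × 1 = 10 m
1–3 s: |-8| × 2 = 16 m
3–8 s: |-9| × 5 = 45 m
8–9 s: |-7| × 1 = 7 m
Total distance = 78 m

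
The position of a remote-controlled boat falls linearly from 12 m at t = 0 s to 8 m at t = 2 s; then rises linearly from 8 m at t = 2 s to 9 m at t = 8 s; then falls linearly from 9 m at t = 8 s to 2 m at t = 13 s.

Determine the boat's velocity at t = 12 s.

Velocity is the slope of the x-t graph on 8–13 s: (2 − 9)/(13 − 8) = -1.4 m/s.

-1.4 m/s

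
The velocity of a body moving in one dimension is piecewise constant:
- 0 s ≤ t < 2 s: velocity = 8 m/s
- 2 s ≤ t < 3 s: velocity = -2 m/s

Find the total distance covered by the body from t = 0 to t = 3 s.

Total distance travelled is ∫|v| dt — sum the magnitudes of each area piece.
0–2 s: |8| × 2 = 16 m
2–3 s: |-2| × 1 = 2 m
Total distance = 18 m

18 m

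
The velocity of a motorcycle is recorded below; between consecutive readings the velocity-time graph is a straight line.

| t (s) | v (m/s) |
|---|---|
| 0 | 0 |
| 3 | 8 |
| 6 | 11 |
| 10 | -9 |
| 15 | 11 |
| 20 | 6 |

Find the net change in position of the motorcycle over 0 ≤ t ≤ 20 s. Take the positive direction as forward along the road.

Net displacement equals the area under the velocity-time graph (areas below the axis count negative).
0–3 s: ½(0 + 8)(3) = 12 m
3–6 s: ½(8 + 11)(3) = 28.5 m
6–10 s: ½(11 + -9)(4) = 4 m
10–15 s: ½(-9 + 11)(5) = 5 m
15–20 s: ½(11 + 6)(5) = 42.5 m
Net displacement = 92 m

92 m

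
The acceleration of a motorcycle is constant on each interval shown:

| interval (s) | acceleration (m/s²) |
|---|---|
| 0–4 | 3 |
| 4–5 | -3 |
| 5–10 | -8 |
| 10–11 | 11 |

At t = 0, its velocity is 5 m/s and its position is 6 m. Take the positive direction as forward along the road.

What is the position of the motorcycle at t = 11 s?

On each constant-a segment, Δv = aΔt and Δx = v₀Δt + ½aΔt²; chain segment to segment.
0–4 s: v starts 5 m/s; Δx = 5·4 + ½·3·4² = 44 m; v ends 17 m/s.
4–5 s: v starts 17 m/s; Δx = 17·1 + ½·-3·1² = 15.5 m; v ends 14 m/s.
5–10 s: v starts 14 m/s; Δx = 14·5 + ½·-8·5² = -30 m; v ends -26 m/s.
10–11 s: v starts -26 m/s; Δx = -26·1 + ½·11·1² = -20.5 m; v ends -15 m/s.
x(11) = 6 + Σ Δx = 15 m.

15 m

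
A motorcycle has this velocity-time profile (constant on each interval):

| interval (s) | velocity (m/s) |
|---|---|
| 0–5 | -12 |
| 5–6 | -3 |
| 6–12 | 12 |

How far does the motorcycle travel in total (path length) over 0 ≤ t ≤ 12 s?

135 m

Distance (not displacement) is the total path length: add the absolute areas under v-t.
0–5 s: |-12| × 5 = 60 m
5–6 s: |-3| × 1 = 3 m
6–12 s: |12| × 6 = 72 m
Total distance = 135 m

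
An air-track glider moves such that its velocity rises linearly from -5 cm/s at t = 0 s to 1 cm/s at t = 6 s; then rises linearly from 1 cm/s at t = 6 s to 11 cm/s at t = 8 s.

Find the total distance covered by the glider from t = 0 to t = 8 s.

Total distance travelled is ∫|v| dt — sum the magnitudes of each area piece.
0–6 s: v = 0 at t = 5 s; triangle areas 12.5 + 0.5 = 13 cm
6–8 s: |½(1 + 11)(2)| = 12 cm
Total distance = 25 cm

25 cm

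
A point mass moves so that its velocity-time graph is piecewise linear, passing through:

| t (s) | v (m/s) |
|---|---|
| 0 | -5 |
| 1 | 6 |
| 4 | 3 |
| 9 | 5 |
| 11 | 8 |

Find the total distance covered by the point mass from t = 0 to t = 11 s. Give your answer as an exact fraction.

542/11 m

Distance (not displacement) is the total path length: add the absolute areas under v-t.
0–1 s: v = 0 at t = 5/11 s; triangle areas 25/22 + 18/11 = 61/22 m
1–4 s: |½(6 + 3)(3)| = 13.5 m
4–9 s: |½(3 + 5)(5)| = 20 m
9–11 s: |½(5 + 8)(2)| = 13 m
Total distance = 542/11 m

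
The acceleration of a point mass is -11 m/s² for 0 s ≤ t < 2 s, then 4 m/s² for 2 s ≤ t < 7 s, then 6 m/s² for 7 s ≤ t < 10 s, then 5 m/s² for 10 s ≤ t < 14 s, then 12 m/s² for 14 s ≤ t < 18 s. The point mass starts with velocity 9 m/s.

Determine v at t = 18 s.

Δv equals the area under the a-t graph; then v = v₀ + Δv.
0–2 s: -11 × 2 = -22 m/s
2–7 s: 4 × 5 = 20 m/s
7–10 s: 6 × 3 = 18 m/s
10–14 s: 5 × 4 = 20 m/s
14–18 s: 12 × 4 = 48 m/s
Δv = 84 m/s, so v(18) = 9 + (84) = 93 m/s.

93 m/s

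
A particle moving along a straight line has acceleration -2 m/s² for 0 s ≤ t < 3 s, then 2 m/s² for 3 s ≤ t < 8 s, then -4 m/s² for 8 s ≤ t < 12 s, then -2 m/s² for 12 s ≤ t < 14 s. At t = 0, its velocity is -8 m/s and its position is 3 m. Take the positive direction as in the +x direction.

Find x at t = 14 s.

-167 m

On each constant-a segment, Δv = aΔt and Δx = v₀Δt + ½aΔt²; chain segment to segment.
0–3 s: v starts -8 m/s; Δx = -8·3 + ½·-2·3² = -33 m; v ends -14 m/s.
3–8 s: v starts -14 m/s; Δx = -14·5 + ½·2·5² = -45 m; v ends -4 m/s.
8–12 s: v starts -4 m/s; Δx = -4·4 + ½·-4·4² = -48 m; v ends -20 m/s.
12–14 s: v starts -20 m/s; Δx = -20·2 + ½·-2·2² = -44 m; v ends -24 m/s.
x(14) = 3 + Σ Δx = -167 m.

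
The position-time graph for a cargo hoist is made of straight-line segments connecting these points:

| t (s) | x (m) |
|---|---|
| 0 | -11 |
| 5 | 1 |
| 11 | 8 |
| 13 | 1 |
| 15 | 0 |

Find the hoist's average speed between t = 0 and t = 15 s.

Average speed = (total path length)/(elapsed time); on a piecewise-linear x-t graph the path length is Σ|Δx|.
0–5 s: |Δx| = |1 − -11| = 12 m
5–11 s: |Δx| = |8 − 1| = 7 m
11–13 s: |Δx| = |1 − 8| = 7 m
13–15 s: |Δx| = |0 − 1| = 1 m
Total path = 27 m; average speed = 27/15 = 1.8 m/s.

1.8 m/s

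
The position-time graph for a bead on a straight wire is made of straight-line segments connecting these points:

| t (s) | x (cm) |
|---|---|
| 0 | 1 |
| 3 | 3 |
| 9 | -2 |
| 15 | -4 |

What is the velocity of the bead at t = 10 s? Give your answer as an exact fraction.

Velocity is the slope of the x-t graph on 9–15 s: (-4 − -2)/(15 − 9) = -1/3 cm/s.

-1/3 cm/s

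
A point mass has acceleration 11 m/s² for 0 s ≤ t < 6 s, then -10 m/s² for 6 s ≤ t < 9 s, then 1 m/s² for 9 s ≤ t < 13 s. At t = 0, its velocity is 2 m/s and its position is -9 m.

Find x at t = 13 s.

On each constant-a segment, Δv = aΔt and Δx = v₀Δt + ½aΔt²; chain segment to segment.
0–6 s: v starts 2 m/s; Δx = 2·6 + ½·11·6² = 210 m; v ends 68 m/s.
6–9 s: v starts 68 m/s; Δx = 68·3 + ½·-10·3² = 159 m; v ends 38 m/s.
9–13 s: v starts 38 m/s; Δx = 38·4 + ½·1·4² = 160 m; v ends 42 m/s.
x(13) = -9 + Σ Δx = 520 m.

520 m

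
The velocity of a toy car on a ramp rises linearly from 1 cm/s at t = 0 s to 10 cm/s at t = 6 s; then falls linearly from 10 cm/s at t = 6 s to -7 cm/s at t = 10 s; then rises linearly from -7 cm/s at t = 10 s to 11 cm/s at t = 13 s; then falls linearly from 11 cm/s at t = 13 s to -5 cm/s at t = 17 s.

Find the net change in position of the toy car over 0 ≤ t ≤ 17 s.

57 cm

Net displacement equals the area under the velocity-time graph (areas below the axis count negative).
0–6 s: ½(1 + 10)(6) = 33 cm
6–10 s: ½(10 + -7)(4) = 6 cm
10–13 s: ½(-7 + 11)(3) = 6 cm
13–17 s: ½(11 + -5)(4) = 12 cm
Net displacement = 57 cm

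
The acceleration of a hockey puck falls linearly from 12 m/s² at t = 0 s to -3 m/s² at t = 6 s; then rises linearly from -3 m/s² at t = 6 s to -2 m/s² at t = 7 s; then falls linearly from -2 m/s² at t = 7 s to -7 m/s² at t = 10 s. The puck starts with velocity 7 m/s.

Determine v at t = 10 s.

Δv equals the area under the a-t graph; then v = v₀ + Δv.
0–6 s: ½(12 + -3)(6) = 27 m/s
6–7 s: ½(-3 + -2)(1) = -2.5 m/s
7–10 s: ½(-2 + -7)(3) = -13.5 m/s
Δv = 11 m/s, so v(10) = 7 + (11) = 18 m/s.

18 m/s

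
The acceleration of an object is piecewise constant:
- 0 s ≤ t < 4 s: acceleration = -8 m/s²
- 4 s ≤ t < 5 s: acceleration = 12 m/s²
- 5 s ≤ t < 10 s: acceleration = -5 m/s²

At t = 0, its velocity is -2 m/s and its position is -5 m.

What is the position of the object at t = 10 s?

On each constant-a segment, Δv = aΔt and Δx = v₀Δt + ½aΔt²; chain segment to segment.
0–4 s: v starts -2 m/s; Δx = -2·4 + ½·-8·4² = -72 m; v ends -34 m/s.
4–5 s: v starts -34 m/s; Δx = -34·1 + ½·12·1² = -28 m; v ends -22 m/s.
5–10 s: v starts -22 m/s; Δx = -22·5 + ½·-5·5² = -172.5 m; v ends -47 m/s.
x(10) = -5 + Σ Δx = -277.5 m.

-277.5 m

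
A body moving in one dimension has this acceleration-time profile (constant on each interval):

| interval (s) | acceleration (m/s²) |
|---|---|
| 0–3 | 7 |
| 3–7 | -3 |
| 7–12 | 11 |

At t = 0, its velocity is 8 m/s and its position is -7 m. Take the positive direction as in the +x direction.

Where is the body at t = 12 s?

On each constant-a segment, Δv = aΔt and Δx = v₀Δt + ½aΔt²; chain segment to segment.
0–3 s: v starts 8 m/s; Δx = 8·3 + ½·7·3² = 55.5 m; v ends 29 m/s.
3–7 s: v starts 29 m/s; Δx = 29·4 + ½·-3·4² = 92 m; v ends 17 m/s.
7–12 s: v starts 17 m/s; Δx = 17·5 + ½·11·5² = 222.5 m; v ends 72 m/s.
x(12) = -7 + Σ Δx = 363 m.

363 m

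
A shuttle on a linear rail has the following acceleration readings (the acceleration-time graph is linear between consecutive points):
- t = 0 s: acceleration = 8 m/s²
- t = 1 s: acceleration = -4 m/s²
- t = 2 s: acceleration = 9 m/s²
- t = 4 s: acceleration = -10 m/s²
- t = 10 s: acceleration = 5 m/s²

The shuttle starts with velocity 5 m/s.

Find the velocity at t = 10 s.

Δv equals the area under the a-t graph; then v = v₀ + Δv.
0–1 s: ½(8 + -4)(1) = 2 m/s
1–2 s: ½(-4 + 9)(1) = 2.5 m/s
2–4 s: ½(9 + -10)(2) = -1 m/s
4–10 s: ½(-10 + 5)(6) = -15 m/s
Δv = -11.5 m/s, so v(10) = 5 + (-11.5) = -6.5 m/s.

-6.5 m/s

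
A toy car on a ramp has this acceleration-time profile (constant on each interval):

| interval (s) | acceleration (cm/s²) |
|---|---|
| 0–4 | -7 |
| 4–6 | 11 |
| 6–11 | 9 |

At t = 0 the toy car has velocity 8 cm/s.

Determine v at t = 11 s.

Δv equals the area under the a-t graph; then v = v₀ + Δv.
0–4 s: -7 × 4 = -28 cm/s
4–6 s: 11 × 2 = 22 cm/s
6–11 s: 9 × 5 = 45 cm/s
Δv = 39 cm/s, so v(11) = 8 + (39) = 47 cm/s.

47 cm/s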